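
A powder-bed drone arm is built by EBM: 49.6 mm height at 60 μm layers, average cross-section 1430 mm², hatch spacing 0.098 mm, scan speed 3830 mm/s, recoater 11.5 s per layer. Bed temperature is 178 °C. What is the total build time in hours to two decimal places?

Number of layers: 49.6 / 0.06 → 827 (rounded up).
Per-layer scan distance: 1430 / 0.098 → 14591.8 mm.
Per-layer scan time = 14591.8 / 3830 = 3.8099 s.
Layer cycle = 3.8099 + 11.5, so 15.3099 s.
Total: 827 × 15.3099 s = 12661.2873 s → 3.52 hours.

3.52 hours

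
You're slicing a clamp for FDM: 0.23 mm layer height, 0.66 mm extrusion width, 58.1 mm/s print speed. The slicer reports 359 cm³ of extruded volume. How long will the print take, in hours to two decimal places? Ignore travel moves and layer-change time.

Extrusion cross-section = 0.23 × 0.66 = 0.1518 mm².
Toolpath length = 359 cm³ / 0.1518 mm² = 359000 / 0.1518 = 2364953.9 mm.
Print-move time: 2364953.9 / 58.1 → 40704.9 s.
That's 40704.9 s → 11.31 hours.

11.31 hours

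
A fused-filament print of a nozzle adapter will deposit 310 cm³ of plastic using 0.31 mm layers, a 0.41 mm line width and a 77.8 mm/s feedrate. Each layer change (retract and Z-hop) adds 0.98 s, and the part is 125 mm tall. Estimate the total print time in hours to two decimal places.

8.82 hours

Bead cross-section = 0.31 × 0.41 = 0.1271 mm².
Total extruded path = 310000/0.1271 = 2439024.4 mm.
Time extruding = 2439024.4 / 77.8 = 31349.9 s.
Layers = ⌈125/0.31⌉ = 404.
Non-print overhead: 404 × 0.98 → 395.92 s.
Altogether 31349.9 + 395.92 = 31745.82 s, i.e. 8.82 hours.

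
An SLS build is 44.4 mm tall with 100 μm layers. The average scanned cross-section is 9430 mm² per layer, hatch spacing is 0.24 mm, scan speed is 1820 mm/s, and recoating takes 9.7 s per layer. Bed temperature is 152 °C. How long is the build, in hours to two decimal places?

3.86 hours

Layer count = ceil(44.4 / 0.1) = 444.
Scan path per layer = 9430 / 0.24, so 39291.7 mm.
Laser time per layer: 39291.7 / 1820 → 21.5888 s.
Layer cycle = 21.5888 + 9.7, so 31.2888 s.
Build time = 444 × 31.2888 = 13892.2272 s = 3.86 hours.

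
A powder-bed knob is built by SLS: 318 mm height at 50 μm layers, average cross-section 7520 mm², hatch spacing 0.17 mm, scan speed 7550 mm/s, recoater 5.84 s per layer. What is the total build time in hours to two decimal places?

20.67 hours

Layers = ⌈318/0.05⌉ = 6360.
Scan path per layer: 7520 / 0.17 → 44235.3 mm.
Scan time per layer = 44235.3 / 7550 = 5.859 s.
Per-layer time: 5.859 + 5.84 → 11.699 s.
Build time = 6360 × 11.699 = 74405.64 s = 20.67 hours.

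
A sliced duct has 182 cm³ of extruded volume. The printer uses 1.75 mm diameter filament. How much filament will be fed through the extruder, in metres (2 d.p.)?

A = π r² = π × 0.875² = 2.4053 mm².
L = 182000 mm³ / 2.4053 mm² = 75666.24 mm, i.e. 75.67 m.

75.67 m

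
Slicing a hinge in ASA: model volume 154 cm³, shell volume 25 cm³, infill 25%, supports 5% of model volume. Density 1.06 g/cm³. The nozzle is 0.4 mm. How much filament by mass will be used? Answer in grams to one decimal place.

Volume inside the shell = 154 − 25, so 129 cm³.
Infill volume = 0.25 × 129 = 32.25 cm³.
Support = 0.05 × 154, so 7.7 cm³.
Deposited volume = 25 + 32.25 + 7.7, so 64.95 cm³.
Mass = 64.95 × 1.06 = 68.847 g.

68.8 g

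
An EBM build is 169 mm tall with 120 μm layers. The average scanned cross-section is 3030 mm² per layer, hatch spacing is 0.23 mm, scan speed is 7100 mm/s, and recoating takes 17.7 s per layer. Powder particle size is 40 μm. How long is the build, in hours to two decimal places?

Layer count = ceil(169 / 0.12) = 1409.
Scan path per layer = 3030 / 0.23, so 13173.9 mm.
Scan time per layer: 13173.9 / 7100 → 1.8555 s.
Time per layer = 1.8555 + 17.7, so 19.5555 s.
1409 layers × 19.5555 s/layer = 27553.6995 s, i.e. 7.65 hours.

7.65 hours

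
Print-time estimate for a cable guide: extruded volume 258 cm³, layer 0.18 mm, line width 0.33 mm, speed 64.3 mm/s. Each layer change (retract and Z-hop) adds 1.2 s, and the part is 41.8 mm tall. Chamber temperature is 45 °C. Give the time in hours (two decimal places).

18.84 hours

Extrusion cross-section: 0.18 × 0.33 → 0.0594 mm².
Path length: 258000 mm³ / 0.0594 mm² → 4343434.3 mm.
Extrusion time: 4343434.3 / 64.3 → 67549.5 s.
Number of layers: 41.8 / 0.18 → 233 (rounded up).
Non-print overhead = 233 × 1.2 = 279.6 s.
Altogether 67549.5 + 279.6 = 67829.1 s, i.e. 18.84 hours.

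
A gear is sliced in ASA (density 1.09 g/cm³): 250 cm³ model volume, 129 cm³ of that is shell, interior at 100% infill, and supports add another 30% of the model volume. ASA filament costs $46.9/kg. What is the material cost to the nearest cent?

Infill region = 250 − 129 = 121 cm³.
Deposited infill = 1.00 × 121, so 121 cm³.
Support: 0.30 × 250 → 75 cm³.
Total printed volume = 129 + 121 + 75 = 325 cm³.
Mass: 325 × 1.09 → 354.25 g.
Cost = 354.25 g / 1000 × $46.9/kg = $16.61.

$16.61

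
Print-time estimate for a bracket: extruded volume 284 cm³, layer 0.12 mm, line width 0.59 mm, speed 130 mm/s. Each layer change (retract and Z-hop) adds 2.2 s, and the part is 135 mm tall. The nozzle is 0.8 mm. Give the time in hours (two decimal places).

Bead cross-section = 0.12 × 0.59, so 0.0708 mm².
Toolpath length = 284 cm³ / 0.0708 mm² = 284000 / 0.0708 = 4011299.4 mm.
Extrusion time: 4011299.4 / 130 → 30856.1 s.
Layer count = ceil(135 / 0.12) = 1125.
Layer-change overhead = 1125 × 2.2 = 2475 s.
Altogether 30856.1 + 2475 = 33331.1 s, i.e. 9.26 hours.

9.26 hours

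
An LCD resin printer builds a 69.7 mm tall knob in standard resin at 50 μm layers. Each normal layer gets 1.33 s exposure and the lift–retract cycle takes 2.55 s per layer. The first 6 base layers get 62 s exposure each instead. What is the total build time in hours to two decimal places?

1.60 hours

Number of layers: 69.7 / 0.05 → 1394 (rounded up).
Bottom layers = 6 × (62 + 2.55) = 387.3 s.
Normal layers: 1388 × (1.33 + 2.55) → 5385.44 s.
Total = 387.3 + 5385.44 = 5772.74 s = 1.60 hours.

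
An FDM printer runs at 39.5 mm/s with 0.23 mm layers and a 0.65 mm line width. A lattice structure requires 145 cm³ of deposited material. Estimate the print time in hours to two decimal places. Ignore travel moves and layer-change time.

Line area = 0.23 × 0.65, so 0.1495 mm².
Toolpath length = 145 cm³ / 0.1495 mm² = 145000 / 0.1495 = 969899.7 mm.
Extrusion time = 969899.7 / 39.5 = 24554.4 s.
In the requested units: 24554.4 s = 6.82 hours.

6.82 hours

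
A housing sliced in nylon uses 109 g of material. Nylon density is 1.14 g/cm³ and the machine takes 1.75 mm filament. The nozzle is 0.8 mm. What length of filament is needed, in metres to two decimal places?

Extruded volume: 109/1.14 = 95.614 cm³ (95614 mm³).
Cross-section of 1.75 mm filament: π·(1.75/2)² = 2.4053 mm².
L = V/A = 95614/2.4053 = 39751.38 mm → 39.75 m.

39.75 m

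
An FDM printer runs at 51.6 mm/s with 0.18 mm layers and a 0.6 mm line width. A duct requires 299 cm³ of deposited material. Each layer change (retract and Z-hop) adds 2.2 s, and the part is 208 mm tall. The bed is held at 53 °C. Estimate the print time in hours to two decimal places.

15.61 hours

Bead cross-section = 0.18 × 0.6, so 0.108 mm².
Path length: 299000 mm³ / 0.108 mm² → 2768518.5 mm.
Extrusion time = 2768518.5 / 51.6 = 53653.5 s.
Layers = ⌈208/0.18⌉ = 1156.
Layer-change overhead: 1156 × 2.2 → 2543.2 s.
Total = 53653.5 + 2543.2 = 56196.7 s = 15.61 hours.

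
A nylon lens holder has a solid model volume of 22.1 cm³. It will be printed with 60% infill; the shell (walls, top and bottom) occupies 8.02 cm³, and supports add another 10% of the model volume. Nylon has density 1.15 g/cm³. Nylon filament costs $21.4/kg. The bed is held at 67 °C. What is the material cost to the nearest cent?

Infill region = 22.1 − 8.02 = 14.08 cm³.
Deposited infill = 0.60 × 14.08, so 8.448 cm³.
Support = 0.10 × 22.1 = 2.21 cm³.
Total extruded = 8.02 + 8.448 + 2.21 = 18.678 cm³.
Mass = 18.678 × 1.15, so 21.4797 g.
Cost = 21.4797 g / 1000 × $21.4/kg = $0.46.

$0.46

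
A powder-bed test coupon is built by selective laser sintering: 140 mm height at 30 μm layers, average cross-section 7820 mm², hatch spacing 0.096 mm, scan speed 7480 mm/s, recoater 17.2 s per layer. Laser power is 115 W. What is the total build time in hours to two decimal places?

36.42 hours

Number of layers: 140 / 0.03 → 4667 (rounded up).
Per-layer scan distance = 7820 / 0.096 = 81458.3 mm.
Scan time per layer = 81458.3 / 7480, so 10.8901 s.
Layer cycle: 10.8901 + 17.2 → 28.0901 s.
Total: 4667 × 28.0901 s = 131096.4967 s → 36.42 hours.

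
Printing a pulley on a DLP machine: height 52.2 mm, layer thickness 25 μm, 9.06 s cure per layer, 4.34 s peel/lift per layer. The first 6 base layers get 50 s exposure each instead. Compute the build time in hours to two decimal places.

Layer count = ceil(52.2 / 0.025) = 2088.
Base layers: 6 × (50 + 4.34) → 326.04 s.
Remaining layers = 2082 × (9.06 + 4.34) = 27898.8 s.
Sum: 326.04 + 27898.8 = 28224.84 s → 7.84 hours.

7.84 hours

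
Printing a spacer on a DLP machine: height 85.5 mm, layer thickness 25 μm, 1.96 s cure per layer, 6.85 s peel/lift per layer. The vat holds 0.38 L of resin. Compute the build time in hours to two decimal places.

Layer count = ceil(85.5 / 0.025) = 3420.
Cycle time = 1.96 + 6.85, so 8.81 s.
Total = 3420 × 8.81 = 30130.2 s = 8.37 hours.

8.37 hours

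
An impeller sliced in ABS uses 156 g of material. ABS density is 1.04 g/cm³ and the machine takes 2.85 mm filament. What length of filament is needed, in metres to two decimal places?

23.51 m

Extruded volume: 156/1.04 = 150 cm³ (150000 mm³).
Filament cross-section = π × (2.85/2)² = 6.3794 mm².
Length = 150000 / 6.3794 = 23513.18 mm = 23.51 m.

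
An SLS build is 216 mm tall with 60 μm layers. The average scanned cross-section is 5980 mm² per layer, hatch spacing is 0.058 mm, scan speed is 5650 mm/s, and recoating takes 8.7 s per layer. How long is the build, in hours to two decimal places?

26.95 hours

Layer count = ceil(216 / 0.06) = 3600.
Hatch length per layer = 5980 / 0.058, so 103103.4 mm.
Laser time per layer: 103103.4 / 5650 → 18.2484 s.
Layer cycle: 18.2484 + 8.7 → 26.9484 s.
Total: 3600 × 26.9484 s = 97014.24 s → 26.95 hours.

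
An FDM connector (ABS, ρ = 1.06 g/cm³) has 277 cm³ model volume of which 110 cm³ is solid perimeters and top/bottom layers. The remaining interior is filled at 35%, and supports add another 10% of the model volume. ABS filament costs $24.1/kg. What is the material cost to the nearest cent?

Infill region: 277 − 110 → 167 cm³.
Deposited infill = 0.35 × 167, so 58.45 cm³.
Support = 0.10 × 277 = 27.7 cm³.
Total extruded = 110 + 58.45 + 27.7 = 196.15 cm³.
Mass: 196.15 × 1.06 → 207.919 g.
Cost = 207.919 g / 1000 × $24.1/kg = $5.01.

$5.01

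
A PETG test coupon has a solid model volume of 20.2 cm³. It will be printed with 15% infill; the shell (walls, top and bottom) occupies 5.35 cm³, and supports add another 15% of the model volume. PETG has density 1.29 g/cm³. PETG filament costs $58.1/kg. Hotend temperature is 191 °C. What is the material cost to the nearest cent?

$0.80

Infill region = 20.2 − 5.35, so 14.85 cm³.
Infill deposited = 0.15 × 14.85, so 2.2275 cm³.
Support: 0.15 × 20.2 → 3.03 cm³.
Total printed volume = 5.35 + 2.2275 + 3.03, so 10.6075 cm³.
Mass = 10.6075 × 1.29, so 13.683675 g.
Cost = 13.683675 g / 1000 × $58.1/kg = $0.80.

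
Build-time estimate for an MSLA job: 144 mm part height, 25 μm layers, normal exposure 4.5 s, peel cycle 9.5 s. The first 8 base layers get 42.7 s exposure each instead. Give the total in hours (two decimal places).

22.48 hours

Layers = ⌈144/0.025⌉ = 5760.
Base layers: 8 × (42.7 + 9.5) → 417.6 s.
Normal layers = 5752 × (4.5 + 9.5) = 80528 s.
Total = 417.6 + 80528 = 80945.6 s = 22.48 hours.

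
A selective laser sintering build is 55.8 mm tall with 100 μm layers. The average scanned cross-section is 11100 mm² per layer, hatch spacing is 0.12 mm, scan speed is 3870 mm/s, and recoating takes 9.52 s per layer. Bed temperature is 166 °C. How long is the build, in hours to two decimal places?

5.18 hours

Number of layers: 55.8 / 0.1 → 558 (rounded up).
Hatch length per layer: 11100 / 0.12 → 92500 mm.
Per-layer scan time = 92500 / 3870 = 23.9018 s.
Time per layer = 23.9018 + 9.52, so 33.4218 s.
Build time = 558 × 33.4218 = 18649.3644 s = 5.18 hours.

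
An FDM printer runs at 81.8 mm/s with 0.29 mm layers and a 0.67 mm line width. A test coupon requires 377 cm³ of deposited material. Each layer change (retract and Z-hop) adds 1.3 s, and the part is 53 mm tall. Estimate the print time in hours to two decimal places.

Line area = 0.29 × 0.67, so 0.1943 mm².
Total extruded path = 377000/0.1943 = 1940298.5 mm.
Time extruding = 1940298.5 / 81.8, so 23720 s.
Number of layers: 53 / 0.29 → 183 (rounded up).
Z-hop total: 183 × 1.3 → 237.9 s.
Altogether 23720 + 237.9 = 23957.9 s, i.e. 6.65 hours.

6.65 hours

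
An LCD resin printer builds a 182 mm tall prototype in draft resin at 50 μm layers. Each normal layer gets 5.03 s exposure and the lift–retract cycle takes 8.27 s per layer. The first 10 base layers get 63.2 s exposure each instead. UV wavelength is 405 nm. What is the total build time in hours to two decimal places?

Layer count = ceil(182 / 0.05) = 3640.
Base layers: 10 × (63.2 + 8.27) → 714.7 s.
Normal layers = 3630 × (5.03 + 8.27), so 48279 s.
Sum: 714.7 + 48279 = 48993.7 s → 13.61 hours.

13.61 hours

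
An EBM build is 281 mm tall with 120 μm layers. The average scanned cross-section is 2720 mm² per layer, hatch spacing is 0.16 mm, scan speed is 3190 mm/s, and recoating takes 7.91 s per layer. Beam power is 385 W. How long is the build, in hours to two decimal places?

Layer count = ceil(281 / 0.12) = 2342.
Per-layer scan distance: 2720 / 0.16 → 17000 mm.
Per-layer scan time = 17000 / 3190, so 5.3292 s.
Per-layer time: 5.3292 + 7.91 → 13.2392 s.
2342 layers × 13.2392 s/layer = 31006.2064 s, i.e. 8.61 hours.

8.61 hours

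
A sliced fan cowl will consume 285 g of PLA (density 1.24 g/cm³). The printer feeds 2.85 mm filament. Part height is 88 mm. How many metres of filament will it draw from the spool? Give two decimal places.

Volume = 285 g / 1.24 g·cm⁻³ = 229.8387 cm³ = 229838.7 mm³.
A = π r² = π × 1.425² = 6.3794 mm².
Length = 229838.7 / 6.3794 = 36028.26 mm = 36.03 m.

36.03 m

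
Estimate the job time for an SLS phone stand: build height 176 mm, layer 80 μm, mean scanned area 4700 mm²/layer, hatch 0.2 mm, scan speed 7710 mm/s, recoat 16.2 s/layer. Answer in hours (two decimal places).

11.76 hours

Number of layers: 176 / 0.08 → 2200 (rounded up).
Scan path per layer: 4700 / 0.2 → 23500 mm.
Per-layer scan time = 23500 / 7710 = 3.048 s.
Layer cycle = 3.048 + 16.2, so 19.248 s.
2200 layers × 19.248 s/layer = 42345.6 s, i.e. 11.76 hours.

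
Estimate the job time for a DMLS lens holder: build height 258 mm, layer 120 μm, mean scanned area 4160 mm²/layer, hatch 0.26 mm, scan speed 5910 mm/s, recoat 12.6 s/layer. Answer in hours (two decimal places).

Number of layers: 258 / 0.12 → 2150 (rounded up).
Hatch length per layer: 4160 / 0.26 → 16000 mm.
Per-layer scan time: 16000 / 5910 → 2.7073 s.
Time per layer = 2.7073 + 12.6, so 15.3073 s.
Build time = 2150 × 15.3073 = 32910.695 s = 9.14 hours.

9.14 hours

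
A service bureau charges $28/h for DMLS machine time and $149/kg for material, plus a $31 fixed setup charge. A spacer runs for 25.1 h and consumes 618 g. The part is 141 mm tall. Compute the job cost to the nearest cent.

Time charge: 28 × 25.1 → $702.80.
Material charge: 149 × 618/1000 → $92.082.
Total = 702.80 + 92.082 + 31 = 825.882 ≈ $825.88.

$825.88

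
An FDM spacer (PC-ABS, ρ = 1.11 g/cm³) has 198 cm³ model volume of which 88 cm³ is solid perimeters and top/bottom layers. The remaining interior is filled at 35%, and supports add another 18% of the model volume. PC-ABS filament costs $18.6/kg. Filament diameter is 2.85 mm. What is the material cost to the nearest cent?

$3.35

Volume inside the shell: 198 − 88 → 110 cm³.
Infill deposited = 0.35 × 110, so 38.5 cm³.
Support: 0.18 × 198 → 35.64 cm³.
Total extruded: 88 + 38.5 + 35.64 → 162.14 cm³.
Mass: 162.14 × 1.11 → 179.9754 g.
At $18.6/kg: 179.9754/1000 × 18.6 = $3.35.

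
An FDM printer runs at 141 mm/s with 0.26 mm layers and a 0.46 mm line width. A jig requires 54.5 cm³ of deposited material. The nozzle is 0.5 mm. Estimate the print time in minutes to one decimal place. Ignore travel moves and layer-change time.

Bead cross-section = 0.26 × 0.46, so 0.1196 mm².
Path length: 54500 mm³ / 0.1196 mm² → 455685.6 mm.
Extrusion time: 455685.6 / 141 → 3231.8 s.
In the requested units: 3231.8 s = 53.9 minutes.

53.9 minutes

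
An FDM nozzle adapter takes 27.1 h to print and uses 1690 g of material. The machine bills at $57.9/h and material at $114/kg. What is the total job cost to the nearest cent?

$1761.75

Machine cost = 57.9 × 27.1 = $1569.09.
Material cost = 114 × 1690/1000, so $192.66.
Job cost: 1569.09 + 192.66 = $1761.75.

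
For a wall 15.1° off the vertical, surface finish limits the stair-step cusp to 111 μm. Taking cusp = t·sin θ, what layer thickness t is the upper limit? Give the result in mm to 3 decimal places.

Layer height = cusp / sin(15.1°) = 0.111 / 0.2605 = 0.426 mm.

0.426 mm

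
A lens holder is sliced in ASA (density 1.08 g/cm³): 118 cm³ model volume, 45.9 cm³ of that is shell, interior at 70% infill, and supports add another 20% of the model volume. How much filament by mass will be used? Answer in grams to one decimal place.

129.6 g

Volume inside the shell = 118 − 45.9 = 72.1 cm³.
Infill deposited = 0.70 × 72.1 = 50.47 cm³.
Support = 0.20 × 118 = 23.6 cm³.
Total extruded = 45.9 + 50.47 + 23.6 = 119.97 cm³.
Mass: 119.97 × 1.08 → 129.5676 g.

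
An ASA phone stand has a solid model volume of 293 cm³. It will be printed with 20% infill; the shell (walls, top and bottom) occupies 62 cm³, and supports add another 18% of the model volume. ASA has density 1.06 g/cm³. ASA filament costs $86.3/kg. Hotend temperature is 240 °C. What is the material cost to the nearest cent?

Infill region = 293 − 62, so 231 cm³.
Deposited infill: 0.20 × 231 → 46.2 cm³.
Support = 0.18 × 293 = 52.74 cm³.
Deposited volume = 62 + 46.2 + 52.74, so 160.94 cm³.
Mass: 160.94 × 1.06 → 170.5964 g.
Cost = 170.5964 g / 1000 × $86.3/kg = $14.72.

$14.72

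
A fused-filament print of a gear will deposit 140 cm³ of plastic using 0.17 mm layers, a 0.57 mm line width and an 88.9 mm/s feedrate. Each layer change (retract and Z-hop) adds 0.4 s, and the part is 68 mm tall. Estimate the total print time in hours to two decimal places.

4.56 hours

Extrusion cross-section = 0.17 × 0.57, so 0.0969 mm².
Path length: 140000 mm³ / 0.0969 mm² → 1444788.4 mm.
Time extruding = 1444788.4 / 88.9, so 16251.8 s.
Number of layers: 68 / 0.17 → 400 (rounded up).
Z-hop total = 400 × 0.4 = 160 s.
Total = 16251.8 + 160 = 16411.8 s = 4.56 hours.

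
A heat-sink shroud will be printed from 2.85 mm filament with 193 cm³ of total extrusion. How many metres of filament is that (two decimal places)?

Filament cross-section = π × (2.85/2)² = 6.3794 mm².
L = 193000 mm³ / 6.3794 mm² = 30253.63 mm, i.e. 30.25 m.

30.25 m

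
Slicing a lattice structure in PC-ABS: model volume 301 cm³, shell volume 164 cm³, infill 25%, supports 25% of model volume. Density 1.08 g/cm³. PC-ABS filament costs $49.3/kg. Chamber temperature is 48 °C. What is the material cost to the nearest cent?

$14.56

Infill region: 301 − 164 → 137 cm³.
Deposited infill = 0.25 × 137 = 34.25 cm³.
Support = 0.25 × 301 = 75.25 cm³.
Total printed volume: 164 + 34.25 + 75.25 → 273.5 cm³.
Mass = 273.5 × 1.08 = 295.38 g.
At $49.3/kg: 295.38/1000 × 49.3 = $14.56.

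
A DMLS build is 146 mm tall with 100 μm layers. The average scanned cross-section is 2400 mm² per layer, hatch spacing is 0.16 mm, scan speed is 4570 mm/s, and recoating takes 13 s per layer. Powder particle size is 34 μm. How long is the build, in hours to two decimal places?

Layers = ⌈146/0.1⌉ = 1460.
Hatch length per layer: 2400 / 0.16 → 15000 mm.
Laser time per layer: 15000 / 4570 → 3.2823 s.
Time per layer = 3.2823 + 13, so 16.2823 s.
Build time = 1460 × 16.2823 = 23772.158 s = 6.60 hours.

6.60 hours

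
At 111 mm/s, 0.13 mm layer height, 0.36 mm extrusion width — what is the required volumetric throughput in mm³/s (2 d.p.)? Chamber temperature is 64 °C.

5.19

Bead cross-section = 0.13 × 0.36, so 0.0468 mm².
Q = v·A = 111 × 0.0468 = 5.19 mm³/s.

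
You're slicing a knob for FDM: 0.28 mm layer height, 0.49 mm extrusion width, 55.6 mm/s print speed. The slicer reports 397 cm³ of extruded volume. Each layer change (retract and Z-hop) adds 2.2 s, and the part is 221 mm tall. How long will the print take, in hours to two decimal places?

14.94 hours

Extrusion cross-section = 0.28 × 0.49 = 0.1372 mm².
Toolpath length = 397 cm³ / 0.1372 mm² = 397000 / 0.1372 = 2893586 mm.
Time extruding = 2893586 / 55.6, so 52042.9 s.
Number of layers: 221 / 0.28 → 790 (rounded up).
Non-print overhead = 790 × 2.2 = 1738 s.
Total = 52042.9 + 1738 = 53780.9 s = 14.94 hours.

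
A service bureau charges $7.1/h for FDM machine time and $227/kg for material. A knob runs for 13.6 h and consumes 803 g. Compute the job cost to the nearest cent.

$278.84

Machine-time cost = 7.1 × 13.6, so $96.56.
Feedstock cost = 227 × 803/1000 = $182.281.
Total = 96.56 + 182.281 = 278.841 ≈ $278.84.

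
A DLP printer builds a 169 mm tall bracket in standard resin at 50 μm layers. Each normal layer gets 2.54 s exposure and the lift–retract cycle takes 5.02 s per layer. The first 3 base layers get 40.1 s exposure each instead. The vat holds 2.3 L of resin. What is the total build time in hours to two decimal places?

7.13 hours

Number of layers: 169 / 0.05 → 3380 (rounded up).
Bottom layers = 3 × (40.1 + 5.02), so 135.36 s.
Remaining layers = 3377 × (2.54 + 5.02), so 25530.12 s.
Total = 135.36 + 25530.12 = 25665.48 s = 7.13 hours.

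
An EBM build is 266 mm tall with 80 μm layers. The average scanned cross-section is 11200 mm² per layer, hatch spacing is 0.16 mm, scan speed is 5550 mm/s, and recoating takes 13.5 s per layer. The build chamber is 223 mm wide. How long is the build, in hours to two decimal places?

Layers = ⌈266/0.08⌉ = 3325.
Per-layer scan distance = 11200 / 0.16, so 70000 mm.
Scan time per layer: 70000 / 5550 → 12.6126 s.
Layer cycle = 12.6126 + 13.5 = 26.1126 s.
Total: 3325 × 26.1126 s = 86824.395 s → 24.12 hours.

24.12 hours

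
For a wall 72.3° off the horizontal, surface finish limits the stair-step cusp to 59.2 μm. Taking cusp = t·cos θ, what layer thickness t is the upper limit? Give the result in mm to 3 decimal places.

0.195 mm

cos(72.3°) = 0.3040; t_max = 0.0592/0.3040 = 0.195 mm.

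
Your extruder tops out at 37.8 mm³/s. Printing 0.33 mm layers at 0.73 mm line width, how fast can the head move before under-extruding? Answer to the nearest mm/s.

Extrusion cross-section = 0.33 × 0.73 = 0.2409 mm².
Max speed = 37.8 / 0.2409 = 156.91 ≈ 157 mm/s.

157 mm/s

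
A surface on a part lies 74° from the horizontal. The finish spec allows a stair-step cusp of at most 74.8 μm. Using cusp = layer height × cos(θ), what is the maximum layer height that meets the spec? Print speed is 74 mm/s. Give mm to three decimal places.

t = h_c / cos θ = 0.0748 / 0.2756 = 0.271 mm.

0.271 mm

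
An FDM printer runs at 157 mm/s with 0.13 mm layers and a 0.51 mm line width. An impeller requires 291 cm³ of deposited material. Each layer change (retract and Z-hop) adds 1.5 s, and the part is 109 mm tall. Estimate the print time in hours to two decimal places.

8.12 hours

Extrusion cross-section = 0.13 × 0.51 = 0.0663 mm².
Toolpath length = 291 cm³ / 0.0663 mm² = 291000 / 0.0663 = 4389140.3 mm.
Time extruding = 4389140.3 / 157 = 27956.3 s.
Layers = ⌈109/0.13⌉ = 839.
Non-print overhead = 839 × 1.5 = 1258.5 s.
Altogether 27956.3 + 1258.5 = 29214.8 s, i.e. 8.12 hours.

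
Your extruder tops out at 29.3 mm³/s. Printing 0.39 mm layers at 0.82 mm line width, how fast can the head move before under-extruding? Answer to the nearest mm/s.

Extrusion cross-section = 0.39 × 0.82, so 0.3198 mm².
v_max = Q/A = 29.3/0.3198 = 91.62 mm/s → 92 mm/s.

92 mm/s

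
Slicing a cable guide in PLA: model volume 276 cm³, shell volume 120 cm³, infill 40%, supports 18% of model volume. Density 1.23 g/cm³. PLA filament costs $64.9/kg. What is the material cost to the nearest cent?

$18.53

Interior volume = 276 − 120, so 156 cm³.
Infill deposited: 0.40 × 156 → 62.4 cm³.
Support = 0.18 × 276 = 49.68 cm³.
Total extruded = 120 + 62.4 + 49.68 = 232.08 cm³.
Mass: 232.08 × 1.23 → 285.4584 g.
At $64.9/kg: 285.4584/1000 × 64.9 = $18.53.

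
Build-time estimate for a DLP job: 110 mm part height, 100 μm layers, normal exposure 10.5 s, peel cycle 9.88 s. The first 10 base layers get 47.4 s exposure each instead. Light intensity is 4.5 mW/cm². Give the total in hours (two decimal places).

Layers = ⌈110/0.1⌉ = 1100.
Bottom layers = 10 × (47.4 + 9.88) = 572.8 s.
Normal layers = 1090 × (10.5 + 9.88), so 22214.2 s.
Total = 572.8 + 22214.2 = 22787 s = 6.33 hours.

6.33 hours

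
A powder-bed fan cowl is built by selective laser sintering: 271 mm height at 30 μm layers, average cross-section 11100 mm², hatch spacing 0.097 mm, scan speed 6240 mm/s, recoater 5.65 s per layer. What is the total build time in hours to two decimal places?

60.20 hours

Number of layers: 271 / 0.03 → 9034 (rounded up).
Scan path per layer = 11100 / 0.097, so 114433 mm.
Scan time per layer: 114433 / 6240 → 18.3386 s.
Time per layer = 18.3386 + 5.65, so 23.9886 s.
Build time = 9034 × 23.9886 = 216713.0124 s = 60.20 hours.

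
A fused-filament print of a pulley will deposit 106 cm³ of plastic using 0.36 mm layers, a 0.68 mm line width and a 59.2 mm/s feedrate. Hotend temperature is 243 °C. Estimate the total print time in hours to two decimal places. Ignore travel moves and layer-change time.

Line area = 0.36 × 0.68, so 0.2448 mm².
Path length: 106000 mm³ / 0.2448 mm² → 433006.5 mm.
Print-move time = 433006.5 / 59.2 = 7314.3 s.
In the requested units: 7314.3 s = 2.03 hours.

2.03 hours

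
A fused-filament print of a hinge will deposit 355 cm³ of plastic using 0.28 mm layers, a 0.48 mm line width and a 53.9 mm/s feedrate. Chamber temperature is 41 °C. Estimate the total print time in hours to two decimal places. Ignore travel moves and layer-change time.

Bead cross-section = 0.28 × 0.48, so 0.1344 mm².
Path length: 355000 mm³ / 0.1344 mm² → 2641369 mm.
Time extruding: 2641369 / 53.9 → 49005 s.
In the requested units: 49005 s = 13.61 hours.

13.61 hours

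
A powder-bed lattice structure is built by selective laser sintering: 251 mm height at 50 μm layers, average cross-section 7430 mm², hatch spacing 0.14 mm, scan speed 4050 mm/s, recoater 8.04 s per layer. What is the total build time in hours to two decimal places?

29.48 hours

Layers = ⌈251/0.05⌉ = 5020.
Scan path per layer: 7430 / 0.14 → 53071.4 mm.
Laser time per layer: 53071.4 / 4050 → 13.104 s.
Per-layer time = 13.104 + 8.04, so 21.144 s.
Build time = 5020 × 21.144 = 106142.88 s = 29.48 hours.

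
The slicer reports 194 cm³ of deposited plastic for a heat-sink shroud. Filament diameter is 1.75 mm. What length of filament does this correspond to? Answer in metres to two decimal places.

80.66 m

A = π r² = π × 0.875² = 2.4053 mm².
L = 194000 mm³ / 2.4053 mm² = 80655.22 mm, i.e. 80.66 m.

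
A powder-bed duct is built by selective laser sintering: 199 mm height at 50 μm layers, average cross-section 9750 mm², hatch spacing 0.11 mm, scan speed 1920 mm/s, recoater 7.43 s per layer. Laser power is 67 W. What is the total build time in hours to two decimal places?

Number of layers: 199 / 0.05 → 3980 (rounded up).
Per-layer scan distance = 9750 / 0.11 = 88636.4 mm.
Per-layer scan time = 88636.4 / 1920 = 46.1648 s.
Layer cycle = 46.1648 + 7.43, so 53.5948 s.
3980 layers × 53.5948 s/layer = 213307.304 s, i.e. 59.25 hours.

59.25 hours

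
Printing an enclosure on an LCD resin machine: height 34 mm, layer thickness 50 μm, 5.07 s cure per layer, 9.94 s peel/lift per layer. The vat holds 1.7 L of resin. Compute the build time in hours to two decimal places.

Number of layers: 34 / 0.05 → 680 (rounded up).
Cycle time = 5.07 + 9.94, so 15.01 s.
Build time: 680 × 15.01 s = 10206.8 s, i.e. 2.84 hours.

2.84 hours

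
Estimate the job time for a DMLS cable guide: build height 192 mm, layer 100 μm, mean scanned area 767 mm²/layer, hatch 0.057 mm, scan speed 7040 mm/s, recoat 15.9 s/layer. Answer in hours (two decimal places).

9.50 hours

Layers = ⌈192/0.1⌉ = 1920.
Hatch length per layer: 767 / 0.057 → 13456.1 mm.
Laser time per layer = 13456.1 / 7040 = 1.9114 s.
Time per layer = 1.9114 + 15.9, so 17.8114 s.
Build time = 1920 × 17.8114 = 34197.888 s = 9.50 hours.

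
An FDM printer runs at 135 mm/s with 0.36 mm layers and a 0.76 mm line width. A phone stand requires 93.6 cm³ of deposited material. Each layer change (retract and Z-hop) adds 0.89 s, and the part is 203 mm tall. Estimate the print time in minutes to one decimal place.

Line area = 0.36 × 0.76, so 0.2736 mm².
Toolpath length = 93.6 cm³ / 0.2736 mm² = 93600 / 0.2736 = 342105.3 mm.
Print-move time = 342105.3 / 135, so 2534.1 s.
Layer count = ceil(203 / 0.36) = 564.
Layer-change overhead: 564 × 0.89 → 501.96 s.
Altogether 2534.1 + 501.96 = 3036.06 s, i.e. 50.6 minutes.

50.6 minutes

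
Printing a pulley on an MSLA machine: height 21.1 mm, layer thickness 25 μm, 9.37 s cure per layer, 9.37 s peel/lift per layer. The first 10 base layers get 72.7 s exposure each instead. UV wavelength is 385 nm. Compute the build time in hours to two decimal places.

4.57 hours

Number of layers: 21.1 / 0.025 → 844 (rounded up).
Burn-in layers = 10 × (72.7 + 9.37) = 820.7 s.
Regular layers = 834 × (9.37 + 9.37) = 15629.16 s.
Sum: 820.7 + 15629.16 = 16449.86 s → 4.57 hours.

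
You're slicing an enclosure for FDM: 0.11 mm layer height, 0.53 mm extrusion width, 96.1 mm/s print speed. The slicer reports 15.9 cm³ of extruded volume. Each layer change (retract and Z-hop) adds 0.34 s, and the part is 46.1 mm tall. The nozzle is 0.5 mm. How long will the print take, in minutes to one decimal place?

Extrusion cross-section = 0.11 × 0.53, so 0.0583 mm².
Total extruded path = 15900/0.0583 = 272727.3 mm.
Extrusion time = 272727.3 / 96.1, so 2838 s.
Layer count = ceil(46.1 / 0.11) = 420.
Non-print overhead = 420 × 0.34 = 142.8 s.
Total = 2838 + 142.8 = 2980.8 s = 49.7 minutes.

49.7 minutes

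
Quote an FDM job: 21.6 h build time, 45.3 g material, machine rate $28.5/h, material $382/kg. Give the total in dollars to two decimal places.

$632.90

Time charge = 28.5 × 21.6 = $615.60.
Material charge = 382 × 45.3/1000 = $17.3046.
Total = 615.60 + 17.3046 = 632.9046 ≈ $632.90.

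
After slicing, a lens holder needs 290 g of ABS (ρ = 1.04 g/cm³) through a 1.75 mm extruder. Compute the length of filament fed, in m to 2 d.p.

Extruded volume: 290/1.04 = 278.8462 cm³ (278846.2 mm³).
Cross-section of 1.75 mm filament: π·(1.75/2)² = 2.4053 mm².
L = V/A = 278846.2/2.4053 = 115929.9 mm → 115.93 m.

115.93 m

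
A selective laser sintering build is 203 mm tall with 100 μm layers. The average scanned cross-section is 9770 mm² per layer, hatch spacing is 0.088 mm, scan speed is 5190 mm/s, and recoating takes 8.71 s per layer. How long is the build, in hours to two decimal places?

16.97 hours

Layers = ⌈203/0.1⌉ = 2030.
Per-layer scan distance = 9770 / 0.088, so 111022.7 mm.
Laser time per layer = 111022.7 / 5190 = 21.3917 s.
Layer cycle = 21.3917 + 8.71 = 30.1017 s.
Build time = 2030 × 30.1017 = 61106.451 s = 16.97 hours.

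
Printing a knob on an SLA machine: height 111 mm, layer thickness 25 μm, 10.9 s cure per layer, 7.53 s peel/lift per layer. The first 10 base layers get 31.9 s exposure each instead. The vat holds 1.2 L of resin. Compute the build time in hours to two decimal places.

22.79 hours

Number of layers: 111 / 0.025 → 4440 (rounded up).
Bottom layers = 10 × (31.9 + 7.53) = 394.3 s.
Normal layers: 4430 × (10.9 + 7.53) → 81644.9 s.
Sum: 394.3 + 81644.9 = 82039.2 s → 22.79 hours.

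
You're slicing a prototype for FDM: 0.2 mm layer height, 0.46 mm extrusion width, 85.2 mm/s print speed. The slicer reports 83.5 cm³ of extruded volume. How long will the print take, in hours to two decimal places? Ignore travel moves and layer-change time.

2.96 hours

Extrusion cross-section: 0.2 × 0.46 → 0.092 mm².
Toolpath length = 83.5 cm³ / 0.092 mm² = 83500 / 0.092 = 907608.7 mm.
Print-move time = 907608.7 / 85.2 = 10652.7 s.
In the requested units: 10652.7 s = 2.96 hours.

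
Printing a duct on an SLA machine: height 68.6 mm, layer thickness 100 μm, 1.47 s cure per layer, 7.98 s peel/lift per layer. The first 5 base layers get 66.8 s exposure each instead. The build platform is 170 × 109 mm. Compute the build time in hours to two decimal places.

Layers = ⌈68.6/0.1⌉ = 686.
Base layers = 5 × (66.8 + 7.98), so 373.9 s.
Normal layers = 681 × (1.47 + 7.98) = 6435.45 s.
Sum: 373.9 + 6435.45 = 6809.35 s → 1.89 hours.

1.89 hours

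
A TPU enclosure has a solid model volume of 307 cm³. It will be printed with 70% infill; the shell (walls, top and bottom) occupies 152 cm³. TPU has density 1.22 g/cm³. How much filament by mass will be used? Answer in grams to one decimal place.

Infill region: 307 − 152 → 155 cm³.
Infill volume = 0.70 × 155 = 108.5 cm³.
Total extruded = 152 + 108.5 = 260.5 cm³.
Mass: 260.5 × 1.22 → 317.81 g.

317.8 g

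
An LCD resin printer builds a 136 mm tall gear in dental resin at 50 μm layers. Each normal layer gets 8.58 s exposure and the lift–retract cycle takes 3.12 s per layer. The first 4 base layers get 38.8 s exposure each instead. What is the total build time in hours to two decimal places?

Layers = ⌈136/0.05⌉ = 2720.
Bottom layers = 4 × (38.8 + 3.12), so 167.68 s.
Remaining layers = 2716 × (8.58 + 3.12) = 31777.2 s.
Sum: 167.68 + 31777.2 = 31944.88 s → 8.87 hours.

8.87 hours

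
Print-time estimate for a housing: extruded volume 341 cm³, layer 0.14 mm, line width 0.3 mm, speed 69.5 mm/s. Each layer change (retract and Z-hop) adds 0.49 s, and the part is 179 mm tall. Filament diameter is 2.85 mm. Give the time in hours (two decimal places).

32.62 hours

Extrusion cross-section: 0.14 × 0.3 → 0.042 mm².
Total extruded path = 341000/0.042 = 8119047.6 mm.
Print-move time = 8119047.6 / 69.5 = 116820.8 s.
Layers = ⌈179/0.14⌉ = 1279.
Z-hop total = 1279 × 0.49, so 626.71 s.
Altogether 116820.8 + 626.71 = 117447.51 s, i.e. 32.62 hours.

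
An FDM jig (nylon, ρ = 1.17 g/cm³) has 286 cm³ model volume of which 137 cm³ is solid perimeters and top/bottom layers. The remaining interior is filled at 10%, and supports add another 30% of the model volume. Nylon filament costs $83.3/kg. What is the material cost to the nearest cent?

$23.17

Interior volume = 286 − 137 = 149 cm³.
Infill volume = 0.10 × 149 = 14.9 cm³.
Support: 0.30 × 286 → 85.8 cm³.
Total extruded = 137 + 14.9 + 85.8, so 237.7 cm³.
Mass: 237.7 × 1.17 → 278.109 g.
Cost = 278.109 g / 1000 × $83.3/kg = $23.17.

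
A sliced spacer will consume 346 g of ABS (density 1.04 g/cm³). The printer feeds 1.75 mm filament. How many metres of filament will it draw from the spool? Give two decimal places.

138.32 m

Extruded volume: 346/1.04 = 332.6923 cm³ (332692.3 mm³).
A = π r² = π × 0.875² = 2.4053 mm².
L = V/A = 332692.3/2.4053 = 138316.34 mm → 138.32 m.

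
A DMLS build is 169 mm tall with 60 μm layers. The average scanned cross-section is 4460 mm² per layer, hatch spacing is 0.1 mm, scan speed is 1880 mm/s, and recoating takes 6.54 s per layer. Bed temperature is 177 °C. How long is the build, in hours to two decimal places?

23.68 hours

Number of layers: 169 / 0.06 → 2817 (rounded up).
Per-layer scan distance = 4460 / 0.1, so 44600 mm.
Scan time per layer: 44600 / 1880 → 23.7234 s.
Layer cycle = 23.7234 + 6.54 = 30.2634 s.
Total: 2817 × 30.2634 s = 85251.9978 s → 23.68 hours.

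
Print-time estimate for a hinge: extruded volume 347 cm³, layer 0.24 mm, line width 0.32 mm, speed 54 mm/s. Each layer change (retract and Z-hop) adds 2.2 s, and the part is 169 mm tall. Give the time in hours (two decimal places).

23.67 hours

Line area: 0.24 × 0.32 → 0.0768 mm².
Path length: 347000 mm³ / 0.0768 mm² → 4518229.2 mm.
Time extruding = 4518229.2 / 54 = 83670.9 s.
Number of layers: 169 / 0.24 → 705 (rounded up).
Layer-change overhead = 705 × 2.2, so 1551 s.
Altogether 83670.9 + 1551 = 85221.9 s, i.e. 23.67 hours.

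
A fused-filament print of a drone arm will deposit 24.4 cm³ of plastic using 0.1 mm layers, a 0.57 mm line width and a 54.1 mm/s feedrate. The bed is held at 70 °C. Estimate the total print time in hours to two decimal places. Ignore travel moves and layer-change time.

Bead cross-section: 0.1 × 0.57 → 0.057 mm².
Total extruded path = 24400/0.057 = 428070.2 mm.
Time extruding = 428070.2 / 54.1 = 7912.6 s.
Converting: 7912.6 s = 2.20 hours.

2.20 hours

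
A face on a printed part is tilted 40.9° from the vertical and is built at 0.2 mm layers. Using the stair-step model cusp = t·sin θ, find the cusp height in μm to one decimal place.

Cusp = layer height × sin(40.9°) = 0.2 × 0.6547 = 0.13094 mm = 130.9 μm.

130.9 μm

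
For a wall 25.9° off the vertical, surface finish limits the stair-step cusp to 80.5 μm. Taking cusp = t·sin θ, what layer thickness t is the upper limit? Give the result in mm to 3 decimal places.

sin(25.9°) = 0.4368; t_max = 0.0805/0.4368 = 0.184 mm.

0.184 mm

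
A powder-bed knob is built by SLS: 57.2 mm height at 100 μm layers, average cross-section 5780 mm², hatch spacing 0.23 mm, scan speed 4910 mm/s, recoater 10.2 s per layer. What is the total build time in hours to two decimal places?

2.43 hours

Layer count = ceil(57.2 / 0.1) = 572.
Scan path per layer = 5780 / 0.23, so 25130.4 mm.
Laser time per layer: 25130.4 / 4910 → 5.1182 s.
Per-layer time = 5.1182 + 10.2, so 15.3182 s.
Build time = 572 × 15.3182 = 8762.0104 s = 2.43 hours.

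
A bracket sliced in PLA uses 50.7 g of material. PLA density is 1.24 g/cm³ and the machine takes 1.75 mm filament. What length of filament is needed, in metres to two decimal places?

17.00 m

Extruded volume: 50.7/1.24 = 40.8871 cm³ (40887.1 mm³).
Cross-section of 1.75 mm filament: π·(1.75/2)² = 2.4053 mm².
L = V/A = 40887.1/2.4053 = 16998.75 mm → 17.00 m.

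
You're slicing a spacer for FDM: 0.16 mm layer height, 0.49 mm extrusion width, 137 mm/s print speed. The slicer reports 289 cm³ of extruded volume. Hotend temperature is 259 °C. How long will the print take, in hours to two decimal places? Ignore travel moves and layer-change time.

Bead cross-section = 0.16 × 0.49 = 0.0784 mm².
Toolpath length = 289 cm³ / 0.0784 mm² = 289000 / 0.0784 = 3686224.5 mm.
Print-move time: 3686224.5 / 137 → 26906.7 s.
That's 26906.7 s → 7.47 hours.

7.47 hours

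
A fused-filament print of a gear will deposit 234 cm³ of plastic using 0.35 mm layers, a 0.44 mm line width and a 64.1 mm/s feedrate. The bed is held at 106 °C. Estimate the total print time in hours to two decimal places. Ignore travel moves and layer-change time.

6.58 hours

Bead cross-section: 0.35 × 0.44 → 0.154 mm².
Toolpath length = 234 cm³ / 0.154 mm² = 234000 / 0.154 = 1519480.5 mm.
Time extruding = 1519480.5 / 64.1 = 23704.8 s.
That's 23704.8 s → 6.58 hours.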